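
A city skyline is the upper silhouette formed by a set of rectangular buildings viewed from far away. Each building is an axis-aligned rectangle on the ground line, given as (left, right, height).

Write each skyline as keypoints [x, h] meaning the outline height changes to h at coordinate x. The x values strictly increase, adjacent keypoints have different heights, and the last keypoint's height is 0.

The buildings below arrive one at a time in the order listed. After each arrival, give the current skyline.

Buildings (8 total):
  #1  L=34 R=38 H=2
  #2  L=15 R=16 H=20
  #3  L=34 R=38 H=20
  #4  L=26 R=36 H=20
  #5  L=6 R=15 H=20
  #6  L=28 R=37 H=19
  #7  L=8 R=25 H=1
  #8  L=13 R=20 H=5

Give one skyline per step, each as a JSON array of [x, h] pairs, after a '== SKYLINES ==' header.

== SKYLINES ==
[[34,2],[38,0]]
[[15,20],[16,0],[34,2],[38,0]]
[[15,20],[16,0],[34,20],[38,0]]
[[15,20],[16,0],[26,20],[38,0]]
[[6,20],[16,0],[26,20],[38,0]]
[[6,20],[16,0],[26,20],[38,0]]
[[6,20],[16,1],[25,0],[26,20],[38,0]]
[[6,20],[16,5],[20,1],[25,0],[26,20],[38,0]]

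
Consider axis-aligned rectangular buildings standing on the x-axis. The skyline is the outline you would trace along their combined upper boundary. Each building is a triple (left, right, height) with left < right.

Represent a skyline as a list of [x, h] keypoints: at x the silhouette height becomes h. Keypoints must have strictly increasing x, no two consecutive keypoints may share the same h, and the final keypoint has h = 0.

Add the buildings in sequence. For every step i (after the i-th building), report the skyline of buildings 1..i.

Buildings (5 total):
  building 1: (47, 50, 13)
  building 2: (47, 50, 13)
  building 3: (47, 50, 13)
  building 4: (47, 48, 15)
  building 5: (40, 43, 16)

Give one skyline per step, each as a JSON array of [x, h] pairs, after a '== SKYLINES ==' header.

== SKYLINES ==
[[47,13],[50,0]]
[[47,13],[50,0]]
[[47,13],[50,0]]
[[47,15],[48,13],[50,0]]
[[40,16],[43,0],[47,15],[48,13],[50,0]]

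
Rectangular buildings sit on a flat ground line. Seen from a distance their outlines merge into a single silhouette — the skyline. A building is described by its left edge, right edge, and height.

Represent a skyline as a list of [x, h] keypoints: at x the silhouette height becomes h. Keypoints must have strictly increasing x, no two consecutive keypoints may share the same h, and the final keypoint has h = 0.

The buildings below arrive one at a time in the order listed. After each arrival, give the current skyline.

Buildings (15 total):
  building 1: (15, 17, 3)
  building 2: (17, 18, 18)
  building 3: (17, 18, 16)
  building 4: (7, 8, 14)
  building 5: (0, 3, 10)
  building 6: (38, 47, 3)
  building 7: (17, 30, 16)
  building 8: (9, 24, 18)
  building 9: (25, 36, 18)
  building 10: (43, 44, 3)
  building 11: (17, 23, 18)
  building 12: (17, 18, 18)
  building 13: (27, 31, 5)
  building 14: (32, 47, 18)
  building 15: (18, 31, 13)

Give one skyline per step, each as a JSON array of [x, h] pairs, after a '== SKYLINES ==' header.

== SKYLINES ==
[[15,3],[17,0]]
[[15,3],[17,18],[18,0]]
[[15,3],[17,18],[18,0]]
[[7,14],[8,0],[15,3],[17,18],[18,0]]
[[0,10],[3,0],[7,14],[8,0],[15,3],[17,18],[18,0]]
[[0,10],[3,0],[7,14],[8,0],[15,3],[17,18],[18,0],[38,3],[47,0]]
[[0,10],[3,0],[7,14],[8,0],[15,3],[17,18],[18,16],[30,0],[38,3],[47,0]]
[[0,10],[3,0],[7,14],[8,0],[9,18],[24,16],[30,0],[38,3],[47,0]]
[[0,10],[3,0],[7,14],[8,0],[9,18],[24,16],[25,18],[36,0],[38,3],[47,0]]
[[0,10],[3,0],[7,14],[8,0],[9,18],[24,16],[25,18],[36,0],[38,3],[47,0]]
[[0,10],[3,0],[7,14],[8,0],[9,18],[24,16],[25,18],[36,0],[38,3],[47,0]]
[[0,10],[3,0],[7,14],[8,0],[9,18],[24,16],[25,18],[36,0],[38,3],[47,0]]
[[0,10],[3,0],[7,14],[8,0],[9,18],[24,16],[25,18],[36,0],[38,3],[47,0]]
[[0,10],[3,0],[7,14],[8,0],[9,18],[24,16],[25,18],[47,0]]
[[0,10],[3,0],[7,14],[8,0],[9,18],[24,16],[25,18],[47,0]]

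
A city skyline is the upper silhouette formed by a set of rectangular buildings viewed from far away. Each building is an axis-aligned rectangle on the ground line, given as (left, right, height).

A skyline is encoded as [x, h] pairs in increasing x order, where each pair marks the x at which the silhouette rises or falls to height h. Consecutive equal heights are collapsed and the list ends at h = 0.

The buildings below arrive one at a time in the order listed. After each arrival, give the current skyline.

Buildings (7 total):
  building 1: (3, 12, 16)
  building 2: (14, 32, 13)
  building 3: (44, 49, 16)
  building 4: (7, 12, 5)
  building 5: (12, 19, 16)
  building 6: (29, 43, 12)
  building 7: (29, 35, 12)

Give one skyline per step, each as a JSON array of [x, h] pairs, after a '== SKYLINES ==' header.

== SKYLINES ==
[[3,16],[12,0]]
[[3,16],[12,0],[14,13],[32,0]]
[[3,16],[12,0],[14,13],[32,0],[44,16],[49,0]]
[[3,16],[12,0],[14,13],[32,0],[44,16],[49,0]]
[[3,16],[19,13],[32,0],[44,16],[49,0]]
[[3,16],[19,13],[32,12],[43,0],[44,16],[49,0]]
[[3,16],[19,13],[32,12],[43,0],[44,16],[49,0]]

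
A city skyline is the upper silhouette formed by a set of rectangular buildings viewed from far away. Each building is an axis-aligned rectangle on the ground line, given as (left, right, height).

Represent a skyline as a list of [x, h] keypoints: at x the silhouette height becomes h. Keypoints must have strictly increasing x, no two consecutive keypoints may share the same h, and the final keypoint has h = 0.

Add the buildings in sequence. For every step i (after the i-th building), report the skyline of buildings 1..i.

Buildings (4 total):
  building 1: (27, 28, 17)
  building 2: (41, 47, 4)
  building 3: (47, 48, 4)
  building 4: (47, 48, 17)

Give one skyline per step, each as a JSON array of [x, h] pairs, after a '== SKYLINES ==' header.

== SKYLINES ==
[[27,17],[28,0]]
[[27,17],[28,0],[41,4],[47,0]]
[[27,17],[28,0],[41,4],[48,0]]
[[27,17],[28,0],[41,4],[47,17],[48,0]]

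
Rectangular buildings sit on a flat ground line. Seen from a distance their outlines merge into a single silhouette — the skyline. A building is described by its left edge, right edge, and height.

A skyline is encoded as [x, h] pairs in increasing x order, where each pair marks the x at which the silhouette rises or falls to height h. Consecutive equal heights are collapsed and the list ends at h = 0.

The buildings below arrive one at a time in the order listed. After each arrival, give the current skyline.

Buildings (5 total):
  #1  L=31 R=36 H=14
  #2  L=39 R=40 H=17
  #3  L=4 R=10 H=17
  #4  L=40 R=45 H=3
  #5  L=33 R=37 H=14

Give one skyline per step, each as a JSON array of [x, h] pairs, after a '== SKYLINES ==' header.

== SKYLINES ==
[[31,14],[36,0]]
[[31,14],[36,0],[39,17],[40,0]]
[[4,17],[10,0],[31,14],[36,0],[39,17],[40,0]]
[[4,17],[10,0],[31,14],[36,0],[39,17],[40,3],[45,0]]
[[4,17],[10,0],[31,14],[37,0],[39,17],[40,3],[45,0]]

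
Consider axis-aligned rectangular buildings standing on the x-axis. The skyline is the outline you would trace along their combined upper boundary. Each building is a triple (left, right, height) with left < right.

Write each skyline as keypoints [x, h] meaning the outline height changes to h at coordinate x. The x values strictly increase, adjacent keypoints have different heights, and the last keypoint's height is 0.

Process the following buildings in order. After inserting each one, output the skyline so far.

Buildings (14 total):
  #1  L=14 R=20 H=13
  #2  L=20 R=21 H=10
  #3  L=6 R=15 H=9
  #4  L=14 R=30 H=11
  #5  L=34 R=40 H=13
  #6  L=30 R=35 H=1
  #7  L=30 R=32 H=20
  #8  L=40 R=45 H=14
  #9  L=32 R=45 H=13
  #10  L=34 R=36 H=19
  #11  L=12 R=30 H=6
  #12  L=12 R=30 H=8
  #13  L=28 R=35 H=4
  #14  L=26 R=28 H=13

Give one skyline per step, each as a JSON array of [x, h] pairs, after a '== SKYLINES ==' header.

== SKYLINES ==
[[14,13],[20,0]]
[[14,13],[20,10],[21,0]]
[[6,9],[14,13],[20,10],[21,0]]
[[6,9],[14,13],[20,11],[30,0]]
[[6,9],[14,13],[20,11],[30,0],[34,13],[40,0]]
[[6,9],[14,13],[20,11],[30,1],[34,13],[40,0]]
[[6,9],[14,13],[20,11],[30,20],[32,1],[34,13],[40,0]]
[[6,9],[14,13],[20,11],[30,20],[32,1],[34,13],[40,14],[45,0]]
[[6,9],[14,13],[20,11],[30,20],[32,13],[40,14],[45,0]]
[[6,9],[14,13],[20,11],[30,20],[32,13],[34,19],[36,13],[40,14],[45,0]]
[[6,9],[14,13],[20,11],[30,20],[32,13],[34,19],[36,13],[40,14],[45,0]]
[[6,9],[14,13],[20,11],[30,20],[32,13],[34,19],[36,13],[40,14],[45,0]]
[[6,9],[14,13],[20,11],[30,20],[32,13],[34,19],[36,13],[40,14],[45,0]]
[[6,9],[14,13],[20,11],[26,13],[28,11],[30,20],[32,13],[34,19],[36,13],[40,14],[45,0]]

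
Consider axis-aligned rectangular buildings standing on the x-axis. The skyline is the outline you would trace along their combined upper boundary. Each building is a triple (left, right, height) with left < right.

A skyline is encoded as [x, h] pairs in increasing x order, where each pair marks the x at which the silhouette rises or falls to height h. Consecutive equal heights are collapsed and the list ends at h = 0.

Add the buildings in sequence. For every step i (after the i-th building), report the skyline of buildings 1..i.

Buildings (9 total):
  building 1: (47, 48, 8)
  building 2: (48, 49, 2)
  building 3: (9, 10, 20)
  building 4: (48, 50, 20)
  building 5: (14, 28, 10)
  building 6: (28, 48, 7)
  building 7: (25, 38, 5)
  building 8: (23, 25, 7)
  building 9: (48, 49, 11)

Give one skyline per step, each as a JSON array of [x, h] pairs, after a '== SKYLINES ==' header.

== SKYLINES ==
[[47,8],[48,0]]
[[47,8],[48,2],[49,0]]
[[9,20],[10,0],[47,8],[48,2],[49,0]]
[[9,20],[10,0],[47,8],[48,20],[50,0]]
[[9,20],[10,0],[14,10],[28,0],[47,8],[48,20],[50,0]]
[[9,20],[10,0],[14,10],[28,7],[47,8],[48,20],[50,0]]
[[9,20],[10,0],[14,10],[28,7],[47,8],[48,20],[50,0]]
[[9,20],[10,0],[14,10],[28,7],[47,8],[48,20],[50,0]]
[[9,20],[10,0],[14,10],[28,7],[47,8],[48,20],[50,0]]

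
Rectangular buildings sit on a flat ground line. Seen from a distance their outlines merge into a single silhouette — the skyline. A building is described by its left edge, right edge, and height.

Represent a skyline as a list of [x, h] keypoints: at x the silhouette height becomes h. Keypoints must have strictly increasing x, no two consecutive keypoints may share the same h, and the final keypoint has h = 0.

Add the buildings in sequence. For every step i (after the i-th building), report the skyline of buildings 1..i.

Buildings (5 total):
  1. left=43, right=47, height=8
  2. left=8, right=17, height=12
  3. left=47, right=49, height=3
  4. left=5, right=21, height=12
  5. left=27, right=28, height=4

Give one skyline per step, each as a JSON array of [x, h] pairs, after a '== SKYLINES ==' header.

== SKYLINES ==
[[43,8],[47,0]]
[[8,12],[17,0],[43,8],[47,0]]
[[8,12],[17,0],[43,8],[47,3],[49,0]]
[[5,12],[21,0],[43,8],[47,3],[49,0]]
[[5,12],[21,0],[27,4],[28,0],[43,8],[47,3],[49,0]]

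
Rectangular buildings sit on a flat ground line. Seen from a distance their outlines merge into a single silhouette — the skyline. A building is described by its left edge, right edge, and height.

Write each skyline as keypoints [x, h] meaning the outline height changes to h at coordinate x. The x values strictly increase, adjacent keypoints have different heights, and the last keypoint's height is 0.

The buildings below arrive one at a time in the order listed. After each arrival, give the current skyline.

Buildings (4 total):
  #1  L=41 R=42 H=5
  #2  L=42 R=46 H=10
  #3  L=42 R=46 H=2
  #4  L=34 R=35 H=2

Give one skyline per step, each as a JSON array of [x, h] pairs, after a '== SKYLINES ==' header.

== SKYLINES ==
[[41,5],[42,0]]
[[41,5],[42,10],[46,0]]
[[41,5],[42,10],[46,0]]
[[34,2],[35,0],[41,5],[42,10],[46,0]]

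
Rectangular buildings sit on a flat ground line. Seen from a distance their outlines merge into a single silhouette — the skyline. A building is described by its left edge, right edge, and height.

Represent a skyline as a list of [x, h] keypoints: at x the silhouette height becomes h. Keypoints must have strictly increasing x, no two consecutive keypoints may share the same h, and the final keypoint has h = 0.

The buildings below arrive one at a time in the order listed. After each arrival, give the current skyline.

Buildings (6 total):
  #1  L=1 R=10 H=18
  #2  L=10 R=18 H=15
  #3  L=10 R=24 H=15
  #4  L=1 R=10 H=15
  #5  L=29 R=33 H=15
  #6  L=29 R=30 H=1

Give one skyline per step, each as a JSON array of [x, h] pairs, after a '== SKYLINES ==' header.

== SKYLINES ==
[[1,18],[10,0]]
[[1,18],[10,15],[18,0]]
[[1,18],[10,15],[24,0]]
[[1,18],[10,15],[24,0]]
[[1,18],[10,15],[24,0],[29,15],[33,0]]
[[1,18],[10,15],[24,0],[29,15],[33,0]]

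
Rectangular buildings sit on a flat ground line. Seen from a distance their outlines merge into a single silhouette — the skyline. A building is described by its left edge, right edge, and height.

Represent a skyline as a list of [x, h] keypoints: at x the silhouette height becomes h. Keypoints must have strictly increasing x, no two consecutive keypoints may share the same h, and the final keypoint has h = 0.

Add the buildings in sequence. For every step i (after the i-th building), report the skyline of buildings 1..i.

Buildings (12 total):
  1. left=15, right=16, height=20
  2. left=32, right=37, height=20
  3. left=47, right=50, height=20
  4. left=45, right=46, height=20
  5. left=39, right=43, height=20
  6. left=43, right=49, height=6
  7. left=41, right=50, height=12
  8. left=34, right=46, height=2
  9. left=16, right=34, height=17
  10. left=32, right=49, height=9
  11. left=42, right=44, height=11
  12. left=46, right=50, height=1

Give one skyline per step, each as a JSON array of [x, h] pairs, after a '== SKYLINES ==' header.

== SKYLINES ==
[[15,20],[16,0]]
[[15,20],[16,0],[32,20],[37,0]]
[[15,20],[16,0],[32,20],[37,0],[47,20],[50,0]]
[[15,20],[16,0],[32,20],[37,0],[45,20],[46,0],[47,20],[50,0]]
[[15,20],[16,0],[32,20],[37,0],[39,20],[43,0],[45,20],[46,0],[47,20],[50,0]]
[[15,20],[16,0],[32,20],[37,0],[39,20],[43,6],[45,20],[46,6],[47,20],[50,0]]
[[15,20],[16,0],[32,20],[37,0],[39,20],[43,12],[45,20],[46,12],[47,20],[50,0]]
[[15,20],[16,0],[32,20],[37,2],[39,20],[43,12],[45,20],[46,12],[47,20],[50,0]]
[[15,20],[16,17],[32,20],[37,2],[39,20],[43,12],[45,20],[46,12],[47,20],[50,0]]
[[15,20],[16,17],[32,20],[37,9],[39,20],[43,12],[45,20],[46,12],[47,20],[50,0]]
[[15,20],[16,17],[32,20],[37,9],[39,20],[43,12],[45,20],[46,12],[47,20],[50,0]]
[[15,20],[16,17],[32,20],[37,9],[39,20],[43,12],[45,20],[46,12],[47,20],[50,0]]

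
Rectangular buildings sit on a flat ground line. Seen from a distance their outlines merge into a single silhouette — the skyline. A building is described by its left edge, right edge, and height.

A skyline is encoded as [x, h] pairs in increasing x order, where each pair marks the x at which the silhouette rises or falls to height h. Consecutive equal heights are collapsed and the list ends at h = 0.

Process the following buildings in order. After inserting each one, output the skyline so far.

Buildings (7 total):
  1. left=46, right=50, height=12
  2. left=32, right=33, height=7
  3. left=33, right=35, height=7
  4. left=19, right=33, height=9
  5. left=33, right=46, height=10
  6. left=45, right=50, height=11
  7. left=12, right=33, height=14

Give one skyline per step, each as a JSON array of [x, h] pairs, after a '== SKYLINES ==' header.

== SKYLINES ==
[[46,12],[50,0]]
[[32,7],[33,0],[46,12],[50,0]]
[[32,7],[35,0],[46,12],[50,0]]
[[19,9],[33,7],[35,0],[46,12],[50,0]]
[[19,9],[33,10],[46,12],[50,0]]
[[19,9],[33,10],[45,11],[46,12],[50,0]]
[[12,14],[33,10],[45,11],[46,12],[50,0]]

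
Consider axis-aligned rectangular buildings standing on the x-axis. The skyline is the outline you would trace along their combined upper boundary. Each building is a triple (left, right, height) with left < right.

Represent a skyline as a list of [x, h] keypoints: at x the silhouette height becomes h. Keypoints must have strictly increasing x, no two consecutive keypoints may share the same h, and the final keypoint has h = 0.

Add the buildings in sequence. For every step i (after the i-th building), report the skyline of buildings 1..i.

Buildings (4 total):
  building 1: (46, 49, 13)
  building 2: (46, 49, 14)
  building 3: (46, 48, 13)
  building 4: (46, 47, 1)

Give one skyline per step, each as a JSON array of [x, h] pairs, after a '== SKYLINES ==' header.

== SKYLINES ==
[[46,13],[49,0]]
[[46,14],[49,0]]
[[46,14],[49,0]]
[[46,14],[49,0]]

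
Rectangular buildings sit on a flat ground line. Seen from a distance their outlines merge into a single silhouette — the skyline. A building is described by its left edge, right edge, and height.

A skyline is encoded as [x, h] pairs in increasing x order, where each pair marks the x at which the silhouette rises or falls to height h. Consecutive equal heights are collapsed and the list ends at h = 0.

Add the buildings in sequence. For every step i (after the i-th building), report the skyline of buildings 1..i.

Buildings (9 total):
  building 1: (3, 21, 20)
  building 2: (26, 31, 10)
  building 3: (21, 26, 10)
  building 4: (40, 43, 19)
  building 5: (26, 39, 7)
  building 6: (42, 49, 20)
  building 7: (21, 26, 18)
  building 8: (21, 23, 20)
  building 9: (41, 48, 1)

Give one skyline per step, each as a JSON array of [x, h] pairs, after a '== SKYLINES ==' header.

== SKYLINES ==
[[3,20],[21,0]]
[[3,20],[21,0],[26,10],[31,0]]
[[3,20],[21,10],[31,0]]
[[3,20],[21,10],[31,0],[40,19],[43,0]]
[[3,20],[21,10],[31,7],[39,0],[40,19],[43,0]]
[[3,20],[21,10],[31,7],[39,0],[40,19],[42,20],[49,0]]
[[3,20],[21,18],[26,10],[31,7],[39,0],[40,19],[42,20],[49,0]]
[[3,20],[23,18],[26,10],[31,7],[39,0],[40,19],[42,20],[49,0]]
[[3,20],[23,18],[26,10],[31,7],[39,0],[40,19],[42,20],[49,0]]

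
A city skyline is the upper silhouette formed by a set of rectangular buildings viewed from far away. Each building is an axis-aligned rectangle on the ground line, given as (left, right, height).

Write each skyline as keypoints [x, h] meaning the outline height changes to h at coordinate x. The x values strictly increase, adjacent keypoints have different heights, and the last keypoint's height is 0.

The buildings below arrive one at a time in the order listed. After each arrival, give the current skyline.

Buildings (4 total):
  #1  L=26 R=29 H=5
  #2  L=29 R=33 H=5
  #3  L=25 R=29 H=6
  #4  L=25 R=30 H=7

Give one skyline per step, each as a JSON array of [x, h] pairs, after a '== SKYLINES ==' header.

== SKYLINES ==
[[26,5],[29,0]]
[[26,5],[33,0]]
[[25,6],[29,5],[33,0]]
[[25,7],[30,5],[33,0]]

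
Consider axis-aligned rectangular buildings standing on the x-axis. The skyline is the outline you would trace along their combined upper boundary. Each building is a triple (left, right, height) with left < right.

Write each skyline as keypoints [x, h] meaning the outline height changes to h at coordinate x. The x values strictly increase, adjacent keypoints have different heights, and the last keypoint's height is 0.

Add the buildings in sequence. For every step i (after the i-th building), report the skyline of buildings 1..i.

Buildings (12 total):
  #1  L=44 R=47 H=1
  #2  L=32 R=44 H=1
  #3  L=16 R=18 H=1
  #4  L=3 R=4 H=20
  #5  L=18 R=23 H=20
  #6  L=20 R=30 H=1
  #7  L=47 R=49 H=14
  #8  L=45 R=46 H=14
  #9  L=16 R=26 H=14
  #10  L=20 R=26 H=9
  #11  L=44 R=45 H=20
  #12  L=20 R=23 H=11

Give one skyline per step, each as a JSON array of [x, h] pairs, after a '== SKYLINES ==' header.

== SKYLINES ==
[[44,1],[47,0]]
[[32,1],[47,0]]
[[16,1],[18,0],[32,1],[47,0]]
[[3,20],[4,0],[16,1],[18,0],[32,1],[47,0]]
[[3,20],[4,0],[16,1],[18,20],[23,0],[32,1],[47,0]]
[[3,20],[4,0],[16,1],[18,20],[23,1],[30,0],[32,1],[47,0]]
[[3,20],[4,0],[16,1],[18,20],[23,1],[30,0],[32,1],[47,14],[49,0]]
[[3,20],[4,0],[16,1],[18,20],[23,1],[30,0],[32,1],[45,14],[46,1],[47,14],[49,0]]
[[3,20],[4,0],[16,14],[18,20],[23,14],[26,1],[30,0],[32,1],[45,14],[46,1],[47,14],[49,0]]
[[3,20],[4,0],[16,14],[18,20],[23,14],[26,1],[30,0],[32,1],[45,14],[46,1],[47,14],[49,0]]
[[3,20],[4,0],[16,14],[18,20],[23,14],[26,1],[30,0],[32,1],[44,20],[45,14],[46,1],[47,14],[49,0]]
[[3,20],[4,0],[16,14],[18,20],[23,14],[26,1],[30,0],[32,1],[44,20],[45,14],[46,1],[47,14],[49,0]]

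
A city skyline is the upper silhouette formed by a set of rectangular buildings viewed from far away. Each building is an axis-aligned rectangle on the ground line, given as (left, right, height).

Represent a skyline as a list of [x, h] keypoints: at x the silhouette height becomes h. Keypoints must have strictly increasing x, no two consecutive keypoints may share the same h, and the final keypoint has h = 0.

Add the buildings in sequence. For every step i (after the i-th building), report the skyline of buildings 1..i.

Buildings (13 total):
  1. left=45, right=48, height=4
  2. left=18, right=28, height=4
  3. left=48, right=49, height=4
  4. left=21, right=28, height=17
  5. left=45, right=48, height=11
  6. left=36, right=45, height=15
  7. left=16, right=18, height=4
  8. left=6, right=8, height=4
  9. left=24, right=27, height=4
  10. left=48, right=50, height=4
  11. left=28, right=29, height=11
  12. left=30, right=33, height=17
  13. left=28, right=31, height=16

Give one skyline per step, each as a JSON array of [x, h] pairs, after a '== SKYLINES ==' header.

== SKYLINES ==
[[45,4],[48,0]]
[[18,4],[28,0],[45,4],[48,0]]
[[18,4],[28,0],[45,4],[49,0]]
[[18,4],[21,17],[28,0],[45,4],[49,0]]
[[18,4],[21,17],[28,0],[45,11],[48,4],[49,0]]
[[18,4],[21,17],[28,0],[36,15],[45,11],[48,4],[49,0]]
[[16,4],[21,17],[28,0],[36,15],[45,11],[48,4],[49,0]]
[[6,4],[8,0],[16,4],[21,17],[28,0],[36,15],[45,11],[48,4],[49,0]]
[[6,4],[8,0],[16,4],[21,17],[28,0],[36,15],[45,11],[48,4],[49,0]]
[[6,4],[8,0],[16,4],[21,17],[28,0],[36,15],[45,11],[48,4],[50,0]]
[[6,4],[8,0],[16,4],[21,17],[28,11],[29,0],[36,15],[45,11],[48,4],[50,0]]
[[6,4],[8,0],[16,4],[21,17],[28,11],[29,0],[30,17],[33,0],[36,15],[45,11],[48,4],[50,0]]
[[6,4],[8,0],[16,4],[21,17],[28,16],[30,17],[33,0],[36,15],[45,11],[48,4],[50,0]]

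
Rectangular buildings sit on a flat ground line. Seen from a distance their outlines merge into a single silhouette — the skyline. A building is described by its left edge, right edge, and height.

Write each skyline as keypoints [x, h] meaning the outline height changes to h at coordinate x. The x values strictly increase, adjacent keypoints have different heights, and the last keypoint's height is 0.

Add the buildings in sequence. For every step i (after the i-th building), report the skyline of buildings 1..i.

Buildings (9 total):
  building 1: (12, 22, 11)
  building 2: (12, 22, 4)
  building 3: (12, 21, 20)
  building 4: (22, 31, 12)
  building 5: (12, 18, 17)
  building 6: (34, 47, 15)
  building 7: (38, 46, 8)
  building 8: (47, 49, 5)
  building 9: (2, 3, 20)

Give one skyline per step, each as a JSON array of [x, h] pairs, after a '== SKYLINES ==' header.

== SKYLINES ==
[[12,11],[22,0]]
[[12,11],[22,0]]
[[12,20],[21,11],[22,0]]
[[12,20],[21,11],[22,12],[31,0]]
[[12,20],[21,11],[22,12],[31,0]]
[[12,20],[21,11],[22,12],[31,0],[34,15],[47,0]]
[[12,20],[21,11],[22,12],[31,0],[34,15],[47,0]]
[[12,20],[21,11],[22,12],[31,0],[34,15],[47,5],[49,0]]
[[2,20],[3,0],[12,20],[21,11],[22,12],[31,0],[34,15],[47,5],[49,0]]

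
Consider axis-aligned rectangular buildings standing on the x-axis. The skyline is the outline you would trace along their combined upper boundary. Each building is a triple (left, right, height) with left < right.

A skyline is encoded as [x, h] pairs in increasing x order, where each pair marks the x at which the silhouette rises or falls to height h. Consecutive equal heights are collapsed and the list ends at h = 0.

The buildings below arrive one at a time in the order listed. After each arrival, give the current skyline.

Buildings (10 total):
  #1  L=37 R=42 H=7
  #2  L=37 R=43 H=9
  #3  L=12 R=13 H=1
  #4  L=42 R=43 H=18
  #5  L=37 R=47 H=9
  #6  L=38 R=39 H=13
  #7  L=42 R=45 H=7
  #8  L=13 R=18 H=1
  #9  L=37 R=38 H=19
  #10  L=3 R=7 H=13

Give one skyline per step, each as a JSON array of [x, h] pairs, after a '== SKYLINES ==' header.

== SKYLINES ==
[[37,7],[42,0]]
[[37,9],[43,0]]
[[12,1],[13,0],[37,9],[43,0]]
[[12,1],[13,0],[37,9],[42,18],[43,0]]
[[12,1],[13,0],[37,9],[42,18],[43,9],[47,0]]
[[12,1],[13,0],[37,9],[38,13],[39,9],[42,18],[43,9],[47,0]]
[[12,1],[13,0],[37,9],[38,13],[39,9],[42,18],[43,9],[47,0]]
[[12,1],[18,0],[37,9],[38,13],[39,9],[42,18],[43,9],[47,0]]
[[12,1],[18,0],[37,19],[38,13],[39,9],[42,18],[43,9],[47,0]]
[[3,13],[7,0],[12,1],[18,0],[37,19],[38,13],[39,9],[42,18],[43,9],[47,0]]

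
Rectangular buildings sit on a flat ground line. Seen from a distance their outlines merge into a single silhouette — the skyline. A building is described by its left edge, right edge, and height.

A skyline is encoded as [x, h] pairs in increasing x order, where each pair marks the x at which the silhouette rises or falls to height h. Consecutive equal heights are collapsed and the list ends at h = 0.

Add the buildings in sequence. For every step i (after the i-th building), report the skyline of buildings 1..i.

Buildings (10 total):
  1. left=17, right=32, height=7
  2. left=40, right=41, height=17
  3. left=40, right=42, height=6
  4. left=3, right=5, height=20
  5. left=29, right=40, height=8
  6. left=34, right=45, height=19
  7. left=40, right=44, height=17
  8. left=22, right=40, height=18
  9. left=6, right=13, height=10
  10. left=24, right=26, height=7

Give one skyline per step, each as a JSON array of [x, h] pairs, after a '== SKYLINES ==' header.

== SKYLINES ==
[[17,7],[32,0]]
[[17,7],[32,0],[40,17],[41,0]]
[[17,7],[32,0],[40,17],[41,6],[42,0]]
[[3,20],[5,0],[17,7],[32,0],[40,17],[41,6],[42,0]]
[[3,20],[5,0],[17,7],[29,8],[40,17],[41,6],[42,0]]
[[3,20],[5,0],[17,7],[29,8],[34,19],[45,0]]
[[3,20],[5,0],[17,7],[29,8],[34,19],[45,0]]
[[3,20],[5,0],[17,7],[22,18],[34,19],[45,0]]
[[3,20],[5,0],[6,10],[13,0],[17,7],[22,18],[34,19],[45,0]]
[[3,20],[5,0],[6,10],[13,0],[17,7],[22,18],[34,19],[45,0]]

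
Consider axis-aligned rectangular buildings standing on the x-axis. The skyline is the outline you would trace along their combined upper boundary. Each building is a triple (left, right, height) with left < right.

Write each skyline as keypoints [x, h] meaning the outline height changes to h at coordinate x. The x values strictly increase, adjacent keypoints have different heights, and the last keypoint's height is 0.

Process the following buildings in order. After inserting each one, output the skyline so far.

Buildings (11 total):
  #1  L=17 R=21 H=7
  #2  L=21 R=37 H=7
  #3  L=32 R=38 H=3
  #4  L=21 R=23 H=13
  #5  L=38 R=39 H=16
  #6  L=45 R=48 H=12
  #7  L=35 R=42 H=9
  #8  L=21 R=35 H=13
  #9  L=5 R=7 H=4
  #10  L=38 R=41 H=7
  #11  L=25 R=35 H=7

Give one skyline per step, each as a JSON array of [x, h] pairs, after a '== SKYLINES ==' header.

== SKYLINES ==
[[17,7],[21,0]]
[[17,7],[37,0]]
[[17,7],[37,3],[38,0]]
[[17,7],[21,13],[23,7],[37,3],[38,0]]
[[17,7],[21,13],[23,7],[37,3],[38,16],[39,0]]
[[17,7],[21,13],[23,7],[37,3],[38,16],[39,0],[45,12],[48,0]]
[[17,7],[21,13],[23,7],[35,9],[38,16],[39,9],[42,0],[45,12],[48,0]]
[[17,7],[21,13],[35,9],[38,16],[39,9],[42,0],[45,12],[48,0]]
[[5,4],[7,0],[17,7],[21,13],[35,9],[38,16],[39,9],[42,0],[45,12],[48,0]]
[[5,4],[7,0],[17,7],[21,13],[35,9],[38,16],[39,9],[42,0],[45,12],[48,0]]
[[5,4],[7,0],[17,7],[21,13],[35,9],[38,16],[39,9],[42,0],[45,12],[48,0]]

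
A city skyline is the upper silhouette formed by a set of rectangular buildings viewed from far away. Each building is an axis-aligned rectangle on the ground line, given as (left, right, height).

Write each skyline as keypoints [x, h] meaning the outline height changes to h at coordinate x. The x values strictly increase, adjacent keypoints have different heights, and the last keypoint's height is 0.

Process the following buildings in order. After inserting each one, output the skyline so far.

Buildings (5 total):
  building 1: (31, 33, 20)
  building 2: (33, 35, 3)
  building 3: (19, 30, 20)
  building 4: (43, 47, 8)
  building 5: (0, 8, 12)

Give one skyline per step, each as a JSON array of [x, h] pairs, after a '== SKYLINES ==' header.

== SKYLINES ==
[[31,20],[33,0]]
[[31,20],[33,3],[35,0]]
[[19,20],[30,0],[31,20],[33,3],[35,0]]
[[19,20],[30,0],[31,20],[33,3],[35,0],[43,8],[47,0]]
[[0,12],[8,0],[19,20],[30,0],[31,20],[33,3],[35,0],[43,8],[47,0]]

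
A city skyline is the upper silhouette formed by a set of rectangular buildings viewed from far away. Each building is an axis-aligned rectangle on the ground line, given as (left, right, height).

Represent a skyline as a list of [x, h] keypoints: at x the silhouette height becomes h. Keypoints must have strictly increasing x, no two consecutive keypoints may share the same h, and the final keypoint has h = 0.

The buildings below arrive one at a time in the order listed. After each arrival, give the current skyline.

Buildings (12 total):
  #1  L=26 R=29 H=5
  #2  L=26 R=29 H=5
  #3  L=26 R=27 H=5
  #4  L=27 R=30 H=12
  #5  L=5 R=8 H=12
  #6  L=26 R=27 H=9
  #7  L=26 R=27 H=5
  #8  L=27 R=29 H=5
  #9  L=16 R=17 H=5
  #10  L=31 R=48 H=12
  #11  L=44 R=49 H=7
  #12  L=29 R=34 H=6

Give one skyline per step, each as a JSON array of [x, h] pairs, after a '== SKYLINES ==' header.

== SKYLINES ==
[[26,5],[29,0]]
[[26,5],[29,0]]
[[26,5],[29,0]]
[[26,5],[27,12],[30,0]]
[[5,12],[8,0],[26,5],[27,12],[30,0]]
[[5,12],[8,0],[26,9],[27,12],[30,0]]
[[5,12],[8,0],[26,9],[27,12],[30,0]]
[[5,12],[8,0],[26,9],[27,12],[30,0]]
[[5,12],[8,0],[16,5],[17,0],[26,9],[27,12],[30,0]]
[[5,12],[8,0],[16,5],[17,0],[26,9],[27,12],[30,0],[31,12],[48,0]]
[[5,12],[8,0],[16,5],[17,0],[26,9],[27,12],[30,0],[31,12],[48,7],[49,0]]
[[5,12],[8,0],[16,5],[17,0],[26,9],[27,12],[30,6],[31,12],[48,7],[49,0]]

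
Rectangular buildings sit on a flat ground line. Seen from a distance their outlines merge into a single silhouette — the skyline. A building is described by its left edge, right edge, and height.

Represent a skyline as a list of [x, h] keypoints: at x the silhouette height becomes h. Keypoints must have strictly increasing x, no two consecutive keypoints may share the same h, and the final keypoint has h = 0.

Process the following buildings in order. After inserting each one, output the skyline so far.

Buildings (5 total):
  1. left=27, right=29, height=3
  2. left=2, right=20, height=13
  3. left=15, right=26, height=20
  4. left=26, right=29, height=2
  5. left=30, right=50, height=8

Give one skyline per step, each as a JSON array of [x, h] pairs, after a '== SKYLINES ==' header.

== SKYLINES ==
[[27,3],[29,0]]
[[2,13],[20,0],[27,3],[29,0]]
[[2,13],[15,20],[26,0],[27,3],[29,0]]
[[2,13],[15,20],[26,2],[27,3],[29,0]]
[[2,13],[15,20],[26,2],[27,3],[29,0],[30,8],[50,0]]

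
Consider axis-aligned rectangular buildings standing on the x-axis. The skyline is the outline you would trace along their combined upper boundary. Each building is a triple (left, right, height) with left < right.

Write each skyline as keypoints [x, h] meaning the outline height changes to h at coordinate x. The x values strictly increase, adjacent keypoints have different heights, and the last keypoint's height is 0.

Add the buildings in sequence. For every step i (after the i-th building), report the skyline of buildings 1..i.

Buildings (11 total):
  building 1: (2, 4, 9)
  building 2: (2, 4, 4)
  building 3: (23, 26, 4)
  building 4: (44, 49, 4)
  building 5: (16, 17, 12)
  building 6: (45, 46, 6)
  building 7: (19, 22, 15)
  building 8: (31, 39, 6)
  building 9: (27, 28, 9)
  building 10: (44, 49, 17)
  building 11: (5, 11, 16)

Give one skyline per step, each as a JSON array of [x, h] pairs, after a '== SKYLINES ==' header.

== SKYLINES ==
[[2,9],[4,0]]
[[2,9],[4,0]]
[[2,9],[4,0],[23,4],[26,0]]
[[2,9],[4,0],[23,4],[26,0],[44,4],[49,0]]
[[2,9],[4,0],[16,12],[17,0],[23,4],[26,0],[44,4],[49,0]]
[[2,9],[4,0],[16,12],[17,0],[23,4],[26,0],[44,4],[45,6],[46,4],[49,0]]
[[2,9],[4,0],[16,12],[17,0],[19,15],[22,0],[23,4],[26,0],[44,4],[45,6],[46,4],[49,0]]
[[2,9],[4,0],[16,12],[17,0],[19,15],[22,0],[23,4],[26,0],[31,6],[39,0],[44,4],[45,6],[46,4],[49,0]]
[[2,9],[4,0],[16,12],[17,0],[19,15],[22,0],[23,4],[26,0],[27,9],[28,0],[31,6],[39,0],[44,4],[45,6],[46,4],[49,0]]
[[2,9],[4,0],[16,12],[17,0],[19,15],[22,0],[23,4],[26,0],[27,9],[28,0],[31,6],[39,0],[44,17],[49,0]]
[[2,9],[4,0],[5,16],[11,0],[16,12],[17,0],[19,15],[22,0],[23,4],[26,0],[27,9],[28,0],[31,6],[39,0],[44,17],[49,0]]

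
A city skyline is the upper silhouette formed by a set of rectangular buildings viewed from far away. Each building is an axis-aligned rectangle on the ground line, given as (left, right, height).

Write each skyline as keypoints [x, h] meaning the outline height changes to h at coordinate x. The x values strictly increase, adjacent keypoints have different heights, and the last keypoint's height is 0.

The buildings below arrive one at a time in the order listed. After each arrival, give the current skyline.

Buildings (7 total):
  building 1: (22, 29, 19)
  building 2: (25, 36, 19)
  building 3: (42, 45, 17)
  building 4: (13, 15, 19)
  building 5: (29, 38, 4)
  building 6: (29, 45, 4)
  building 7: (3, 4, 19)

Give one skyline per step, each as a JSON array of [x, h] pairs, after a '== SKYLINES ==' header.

== SKYLINES ==
[[22,19],[29,0]]
[[22,19],[36,0]]
[[22,19],[36,0],[42,17],[45,0]]
[[13,19],[15,0],[22,19],[36,0],[42,17],[45,0]]
[[13,19],[15,0],[22,19],[36,4],[38,0],[42,17],[45,0]]
[[13,19],[15,0],[22,19],[36,4],[42,17],[45,0]]
[[3,19],[4,0],[13,19],[15,0],[22,19],[36,4],[42,17],[45,0]]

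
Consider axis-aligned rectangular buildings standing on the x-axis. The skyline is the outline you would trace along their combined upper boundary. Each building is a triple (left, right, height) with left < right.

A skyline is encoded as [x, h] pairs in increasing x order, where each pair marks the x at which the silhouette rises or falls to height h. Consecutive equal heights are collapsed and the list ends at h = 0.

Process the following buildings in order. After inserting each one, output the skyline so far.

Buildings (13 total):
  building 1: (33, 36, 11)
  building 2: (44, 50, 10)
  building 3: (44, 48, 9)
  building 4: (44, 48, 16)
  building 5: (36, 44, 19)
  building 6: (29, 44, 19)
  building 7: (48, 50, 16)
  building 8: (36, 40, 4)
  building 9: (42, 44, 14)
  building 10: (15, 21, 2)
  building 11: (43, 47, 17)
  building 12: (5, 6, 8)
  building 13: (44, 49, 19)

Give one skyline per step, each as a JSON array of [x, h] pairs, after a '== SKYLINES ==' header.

== SKYLINES ==
[[33,11],[36,0]]
[[33,11],[36,0],[44,10],[50,0]]
[[33,11],[36,0],[44,10],[50,0]]
[[33,11],[36,0],[44,16],[48,10],[50,0]]
[[33,11],[36,19],[44,16],[48,10],[50,0]]
[[29,19],[44,16],[48,10],[50,0]]
[[29,19],[44,16],[50,0]]
[[29,19],[44,16],[50,0]]
[[29,19],[44,16],[50,0]]
[[15,2],[21,0],[29,19],[44,16],[50,0]]
[[15,2],[21,0],[29,19],[44,17],[47,16],[50,0]]
[[5,8],[6,0],[15,2],[21,0],[29,19],[44,17],[47,16],[50,0]]
[[5,8],[6,0],[15,2],[21,0],[29,19],[49,16],[50,0]]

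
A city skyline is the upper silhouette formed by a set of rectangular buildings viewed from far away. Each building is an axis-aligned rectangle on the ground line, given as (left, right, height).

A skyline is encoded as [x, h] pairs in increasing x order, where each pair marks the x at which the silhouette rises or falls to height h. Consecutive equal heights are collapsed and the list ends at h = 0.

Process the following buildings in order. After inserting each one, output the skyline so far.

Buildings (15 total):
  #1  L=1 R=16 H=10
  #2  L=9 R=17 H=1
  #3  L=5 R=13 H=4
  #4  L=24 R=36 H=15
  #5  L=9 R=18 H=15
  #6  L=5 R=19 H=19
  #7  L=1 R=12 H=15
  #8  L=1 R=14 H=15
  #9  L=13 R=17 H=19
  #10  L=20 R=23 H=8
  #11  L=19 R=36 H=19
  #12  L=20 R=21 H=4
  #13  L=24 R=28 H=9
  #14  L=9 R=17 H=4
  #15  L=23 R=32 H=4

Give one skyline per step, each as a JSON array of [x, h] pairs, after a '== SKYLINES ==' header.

== SKYLINES ==
[[1,10],[16,0]]
[[1,10],[16,1],[17,0]]
[[1,10],[16,1],[17,0]]
[[1,10],[16,1],[17,0],[24,15],[36,0]]
[[1,10],[9,15],[18,0],[24,15],[36,0]]
[[1,10],[5,19],[19,0],[24,15],[36,0]]
[[1,15],[5,19],[19,0],[24,15],[36,0]]
[[1,15],[5,19],[19,0],[24,15],[36,0]]
[[1,15],[5,19],[19,0],[24,15],[36,0]]
[[1,15],[5,19],[19,0],[20,8],[23,0],[24,15],[36,0]]
[[1,15],[5,19],[36,0]]
[[1,15],[5,19],[36,0]]
[[1,15],[5,19],[36,0]]
[[1,15],[5,19],[36,0]]
[[1,15],[5,19],[36,0]]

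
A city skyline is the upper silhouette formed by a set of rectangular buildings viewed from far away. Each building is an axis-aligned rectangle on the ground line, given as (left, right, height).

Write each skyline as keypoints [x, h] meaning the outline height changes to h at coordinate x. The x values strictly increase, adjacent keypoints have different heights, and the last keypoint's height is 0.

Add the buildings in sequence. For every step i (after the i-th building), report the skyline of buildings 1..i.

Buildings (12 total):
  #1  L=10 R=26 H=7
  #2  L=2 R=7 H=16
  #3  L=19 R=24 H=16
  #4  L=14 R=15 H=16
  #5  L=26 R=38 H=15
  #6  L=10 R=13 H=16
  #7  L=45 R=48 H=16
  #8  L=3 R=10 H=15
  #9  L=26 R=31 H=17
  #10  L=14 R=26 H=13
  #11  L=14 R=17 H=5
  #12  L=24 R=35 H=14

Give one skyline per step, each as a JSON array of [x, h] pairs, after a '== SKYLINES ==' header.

== SKYLINES ==
[[10,7],[26,0]]
[[2,16],[7,0],[10,7],[26,0]]
[[2,16],[7,0],[10,7],[19,16],[24,7],[26,0]]
[[2,16],[7,0],[10,7],[14,16],[15,7],[19,16],[24,7],[26,0]]
[[2,16],[7,0],[10,7],[14,16],[15,7],[19,16],[24,7],[26,15],[38,0]]
[[2,16],[7,0],[10,16],[13,7],[14,16],[15,7],[19,16],[24,7],[26,15],[38,0]]
[[2,16],[7,0],[10,16],[13,7],[14,16],[15,7],[19,16],[24,7],[26,15],[38,0],[45,16],[48,0]]
[[2,16],[7,15],[10,16],[13,7],[14,16],[15,7],[19,16],[24,7],[26,15],[38,0],[45,16],[48,0]]
[[2,16],[7,15],[10,16],[13,7],[14,16],[15,7],[19,16],[24,7],[26,17],[31,15],[38,0],[45,16],[48,0]]
[[2,16],[7,15],[10,16],[13,7],[14,16],[15,13],[19,16],[24,13],[26,17],[31,15],[38,0],[45,16],[48,0]]
[[2,16],[7,15],[10,16],[13,7],[14,16],[15,13],[19,16],[24,13],[26,17],[31,15],[38,0],[45,16],[48,0]]
[[2,16],[7,15],[10,16],[13,7],[14,16],[15,13],[19,16],[24,14],[26,17],[31,15],[38,0],[45,16],[48,0]]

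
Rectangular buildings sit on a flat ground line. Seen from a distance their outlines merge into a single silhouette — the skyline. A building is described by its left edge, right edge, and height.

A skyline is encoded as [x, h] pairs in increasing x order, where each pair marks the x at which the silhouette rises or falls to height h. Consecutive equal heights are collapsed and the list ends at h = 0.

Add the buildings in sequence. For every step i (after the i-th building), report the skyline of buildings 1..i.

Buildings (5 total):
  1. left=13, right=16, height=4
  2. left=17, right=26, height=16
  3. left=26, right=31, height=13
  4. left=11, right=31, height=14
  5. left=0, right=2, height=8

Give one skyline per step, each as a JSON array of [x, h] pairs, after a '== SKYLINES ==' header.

== SKYLINES ==
[[13,4],[16,0]]
[[13,4],[16,0],[17,16],[26,0]]
[[13,4],[16,0],[17,16],[26,13],[31,0]]
[[11,14],[17,16],[26,14],[31,0]]
[[0,8],[2,0],[11,14],[17,16],[26,14],[31,0]]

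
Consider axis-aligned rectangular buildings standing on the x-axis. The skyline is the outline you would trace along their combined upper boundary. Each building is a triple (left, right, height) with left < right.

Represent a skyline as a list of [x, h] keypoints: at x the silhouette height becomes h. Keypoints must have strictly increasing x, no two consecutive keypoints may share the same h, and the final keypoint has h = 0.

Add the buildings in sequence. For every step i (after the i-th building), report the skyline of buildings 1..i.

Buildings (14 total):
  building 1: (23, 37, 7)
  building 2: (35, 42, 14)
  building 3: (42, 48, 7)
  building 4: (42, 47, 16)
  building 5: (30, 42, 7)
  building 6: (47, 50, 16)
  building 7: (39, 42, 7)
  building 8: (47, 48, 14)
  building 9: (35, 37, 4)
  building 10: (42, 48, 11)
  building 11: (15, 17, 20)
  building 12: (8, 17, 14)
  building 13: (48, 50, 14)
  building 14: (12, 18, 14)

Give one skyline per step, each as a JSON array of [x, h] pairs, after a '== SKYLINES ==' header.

== SKYLINES ==
[[23,7],[37,0]]
[[23,7],[35,14],[42,0]]
[[23,7],[35,14],[42,7],[48,0]]
[[23,7],[35,14],[42,16],[47,7],[48,0]]
[[23,7],[35,14],[42,16],[47,7],[48,0]]
[[23,7],[35,14],[42,16],[50,0]]
[[23,7],[35,14],[42,16],[50,0]]
[[23,7],[35,14],[42,16],[50,0]]
[[23,7],[35,14],[42,16],[50,0]]
[[23,7],[35,14],[42,16],[50,0]]
[[15,20],[17,0],[23,7],[35,14],[42,16],[50,0]]
[[8,14],[15,20],[17,0],[23,7],[35,14],[42,16],[50,0]]
[[8,14],[15,20],[17,0],[23,7],[35,14],[42,16],[50,0]]
[[8,14],[15,20],[17,14],[18,0],[23,7],[35,14],[42,16],[50,0]]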